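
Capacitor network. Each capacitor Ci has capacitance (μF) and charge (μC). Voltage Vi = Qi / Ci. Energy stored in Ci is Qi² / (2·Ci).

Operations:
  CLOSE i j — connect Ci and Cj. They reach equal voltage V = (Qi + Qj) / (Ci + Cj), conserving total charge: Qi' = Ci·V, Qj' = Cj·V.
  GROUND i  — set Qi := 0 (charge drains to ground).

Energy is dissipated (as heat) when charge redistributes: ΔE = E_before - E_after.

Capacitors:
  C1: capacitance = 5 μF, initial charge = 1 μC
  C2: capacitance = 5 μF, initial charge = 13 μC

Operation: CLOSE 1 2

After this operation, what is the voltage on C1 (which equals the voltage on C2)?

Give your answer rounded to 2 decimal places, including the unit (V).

Initial: C1(5μF, Q=1μC, V=0.20V), C2(5μF, Q=13μC, V=2.60V)
Op 1: CLOSE 1-2: Q_total=14.00, C_total=10.00, V=1.40; Q1=7.00, Q2=7.00; dissipated=7.200

Answer: 1.40 V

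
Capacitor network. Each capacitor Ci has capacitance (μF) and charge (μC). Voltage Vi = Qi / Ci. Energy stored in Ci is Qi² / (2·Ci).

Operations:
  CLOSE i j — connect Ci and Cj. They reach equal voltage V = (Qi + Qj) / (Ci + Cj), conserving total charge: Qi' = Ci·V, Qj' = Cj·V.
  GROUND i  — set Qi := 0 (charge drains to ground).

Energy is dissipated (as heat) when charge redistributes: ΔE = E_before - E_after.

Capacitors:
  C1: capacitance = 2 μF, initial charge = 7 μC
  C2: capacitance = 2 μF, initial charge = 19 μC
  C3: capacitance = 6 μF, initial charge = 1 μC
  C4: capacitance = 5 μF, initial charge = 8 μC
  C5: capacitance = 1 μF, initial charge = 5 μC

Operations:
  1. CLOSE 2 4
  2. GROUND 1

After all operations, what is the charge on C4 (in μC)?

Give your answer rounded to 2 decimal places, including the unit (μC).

Initial: C1(2μF, Q=7μC, V=3.50V), C2(2μF, Q=19μC, V=9.50V), C3(6μF, Q=1μC, V=0.17V), C4(5μF, Q=8μC, V=1.60V), C5(1μF, Q=5μC, V=5.00V)
Op 1: CLOSE 2-4: Q_total=27.00, C_total=7.00, V=3.86; Q2=7.71, Q4=19.29; dissipated=44.579
Op 2: GROUND 1: Q1=0; energy lost=12.250
Final charges: Q1=0.00, Q2=7.71, Q3=1.00, Q4=19.29, Q5=5.00

Answer: 19.29 μC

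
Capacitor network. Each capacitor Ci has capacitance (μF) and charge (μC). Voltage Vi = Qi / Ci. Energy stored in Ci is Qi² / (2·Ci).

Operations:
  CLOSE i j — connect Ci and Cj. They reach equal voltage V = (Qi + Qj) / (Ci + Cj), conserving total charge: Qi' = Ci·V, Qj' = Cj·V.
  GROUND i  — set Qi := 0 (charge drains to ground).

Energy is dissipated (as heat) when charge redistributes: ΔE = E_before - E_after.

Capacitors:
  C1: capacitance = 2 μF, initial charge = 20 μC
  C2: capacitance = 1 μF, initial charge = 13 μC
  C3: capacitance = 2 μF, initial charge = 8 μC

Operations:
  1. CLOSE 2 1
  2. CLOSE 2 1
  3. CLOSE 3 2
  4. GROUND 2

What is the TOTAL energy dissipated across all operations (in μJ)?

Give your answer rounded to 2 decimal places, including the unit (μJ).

Initial: C1(2μF, Q=20μC, V=10.00V), C2(1μF, Q=13μC, V=13.00V), C3(2μF, Q=8μC, V=4.00V)
Op 1: CLOSE 2-1: Q_total=33.00, C_total=3.00, V=11.00; Q2=11.00, Q1=22.00; dissipated=3.000
Op 2: CLOSE 2-1: Q_total=33.00, C_total=3.00, V=11.00; Q2=11.00, Q1=22.00; dissipated=0.000
Op 3: CLOSE 3-2: Q_total=19.00, C_total=3.00, V=6.33; Q3=12.67, Q2=6.33; dissipated=16.333
Op 4: GROUND 2: Q2=0; energy lost=20.056
Total dissipated: 39.389 μJ

Answer: 39.39 μJ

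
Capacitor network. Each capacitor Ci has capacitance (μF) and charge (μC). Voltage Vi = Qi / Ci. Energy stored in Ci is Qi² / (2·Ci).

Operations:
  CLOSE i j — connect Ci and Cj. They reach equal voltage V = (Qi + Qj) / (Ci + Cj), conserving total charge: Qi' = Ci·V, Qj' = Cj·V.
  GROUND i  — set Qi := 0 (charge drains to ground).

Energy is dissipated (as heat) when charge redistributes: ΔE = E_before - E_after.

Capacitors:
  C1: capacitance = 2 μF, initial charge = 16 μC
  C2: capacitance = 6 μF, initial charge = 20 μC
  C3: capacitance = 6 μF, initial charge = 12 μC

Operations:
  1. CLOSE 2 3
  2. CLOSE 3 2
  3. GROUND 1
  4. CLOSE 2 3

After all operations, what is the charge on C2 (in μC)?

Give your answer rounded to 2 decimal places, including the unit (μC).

Answer: 16.00 μC

Derivation:
Initial: C1(2μF, Q=16μC, V=8.00V), C2(6μF, Q=20μC, V=3.33V), C3(6μF, Q=12μC, V=2.00V)
Op 1: CLOSE 2-3: Q_total=32.00, C_total=12.00, V=2.67; Q2=16.00, Q3=16.00; dissipated=2.667
Op 2: CLOSE 3-2: Q_total=32.00, C_total=12.00, V=2.67; Q3=16.00, Q2=16.00; dissipated=0.000
Op 3: GROUND 1: Q1=0; energy lost=64.000
Op 4: CLOSE 2-3: Q_total=32.00, C_total=12.00, V=2.67; Q2=16.00, Q3=16.00; dissipated=0.000
Final charges: Q1=0.00, Q2=16.00, Q3=16.00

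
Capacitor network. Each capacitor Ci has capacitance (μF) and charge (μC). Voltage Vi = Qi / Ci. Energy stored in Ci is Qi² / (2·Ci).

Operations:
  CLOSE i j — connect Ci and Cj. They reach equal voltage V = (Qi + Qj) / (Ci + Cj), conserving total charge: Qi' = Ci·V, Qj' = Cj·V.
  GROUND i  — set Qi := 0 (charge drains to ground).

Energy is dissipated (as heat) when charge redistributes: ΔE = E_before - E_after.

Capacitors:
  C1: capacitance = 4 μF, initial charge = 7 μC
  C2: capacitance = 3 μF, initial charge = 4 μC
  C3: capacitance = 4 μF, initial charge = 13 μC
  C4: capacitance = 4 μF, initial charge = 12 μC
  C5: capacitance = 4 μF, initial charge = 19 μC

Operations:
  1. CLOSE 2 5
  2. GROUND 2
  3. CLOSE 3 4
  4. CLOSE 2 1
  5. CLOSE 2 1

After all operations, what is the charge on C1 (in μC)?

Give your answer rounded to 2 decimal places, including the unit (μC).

Answer: 4.00 μC

Derivation:
Initial: C1(4μF, Q=7μC, V=1.75V), C2(3μF, Q=4μC, V=1.33V), C3(4μF, Q=13μC, V=3.25V), C4(4μF, Q=12μC, V=3.00V), C5(4μF, Q=19μC, V=4.75V)
Op 1: CLOSE 2-5: Q_total=23.00, C_total=7.00, V=3.29; Q2=9.86, Q5=13.14; dissipated=10.006
Op 2: GROUND 2: Q2=0; energy lost=16.194
Op 3: CLOSE 3-4: Q_total=25.00, C_total=8.00, V=3.12; Q3=12.50, Q4=12.50; dissipated=0.062
Op 4: CLOSE 2-1: Q_total=7.00, C_total=7.00, V=1.00; Q2=3.00, Q1=4.00; dissipated=2.625
Op 5: CLOSE 2-1: Q_total=7.00, C_total=7.00, V=1.00; Q2=3.00, Q1=4.00; dissipated=0.000
Final charges: Q1=4.00, Q2=3.00, Q3=12.50, Q4=12.50, Q5=13.14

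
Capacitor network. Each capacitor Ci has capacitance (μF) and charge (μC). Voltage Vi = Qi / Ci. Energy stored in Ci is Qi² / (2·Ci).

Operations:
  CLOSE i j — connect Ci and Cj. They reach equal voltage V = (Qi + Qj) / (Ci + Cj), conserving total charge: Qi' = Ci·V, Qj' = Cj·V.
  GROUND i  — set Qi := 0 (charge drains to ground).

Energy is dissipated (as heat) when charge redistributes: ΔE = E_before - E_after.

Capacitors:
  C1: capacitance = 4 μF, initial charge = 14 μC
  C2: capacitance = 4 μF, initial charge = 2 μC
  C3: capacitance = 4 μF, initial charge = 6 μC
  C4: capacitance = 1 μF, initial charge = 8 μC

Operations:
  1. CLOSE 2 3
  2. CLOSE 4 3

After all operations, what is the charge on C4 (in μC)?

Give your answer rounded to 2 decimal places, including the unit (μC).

Initial: C1(4μF, Q=14μC, V=3.50V), C2(4μF, Q=2μC, V=0.50V), C3(4μF, Q=6μC, V=1.50V), C4(1μF, Q=8μC, V=8.00V)
Op 1: CLOSE 2-3: Q_total=8.00, C_total=8.00, V=1.00; Q2=4.00, Q3=4.00; dissipated=1.000
Op 2: CLOSE 4-3: Q_total=12.00, C_total=5.00, V=2.40; Q4=2.40, Q3=9.60; dissipated=19.600
Final charges: Q1=14.00, Q2=4.00, Q3=9.60, Q4=2.40

Answer: 2.40 μC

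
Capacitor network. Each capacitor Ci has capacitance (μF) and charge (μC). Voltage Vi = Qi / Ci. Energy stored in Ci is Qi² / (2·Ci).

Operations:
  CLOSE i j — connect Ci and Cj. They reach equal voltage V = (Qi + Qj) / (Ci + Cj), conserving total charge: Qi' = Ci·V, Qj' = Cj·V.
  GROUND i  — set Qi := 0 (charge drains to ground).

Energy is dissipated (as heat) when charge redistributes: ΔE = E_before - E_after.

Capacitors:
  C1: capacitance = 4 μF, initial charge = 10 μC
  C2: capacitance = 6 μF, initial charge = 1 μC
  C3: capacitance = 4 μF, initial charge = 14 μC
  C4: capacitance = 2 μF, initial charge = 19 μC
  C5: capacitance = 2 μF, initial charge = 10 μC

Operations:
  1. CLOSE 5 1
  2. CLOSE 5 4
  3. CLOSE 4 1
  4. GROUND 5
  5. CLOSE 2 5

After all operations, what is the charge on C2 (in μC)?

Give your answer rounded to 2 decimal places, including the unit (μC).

Initial: C1(4μF, Q=10μC, V=2.50V), C2(6μF, Q=1μC, V=0.17V), C3(4μF, Q=14μC, V=3.50V), C4(2μF, Q=19μC, V=9.50V), C5(2μF, Q=10μC, V=5.00V)
Op 1: CLOSE 5-1: Q_total=20.00, C_total=6.00, V=3.33; Q5=6.67, Q1=13.33; dissipated=4.167
Op 2: CLOSE 5-4: Q_total=25.67, C_total=4.00, V=6.42; Q5=12.83, Q4=12.83; dissipated=19.014
Op 3: CLOSE 4-1: Q_total=26.17, C_total=6.00, V=4.36; Q4=8.72, Q1=17.44; dissipated=6.338
Op 4: GROUND 5: Q5=0; energy lost=41.174
Op 5: CLOSE 2-5: Q_total=1.00, C_total=8.00, V=0.12; Q2=0.75, Q5=0.25; dissipated=0.021
Final charges: Q1=17.44, Q2=0.75, Q3=14.00, Q4=8.72, Q5=0.25

Answer: 0.75 μC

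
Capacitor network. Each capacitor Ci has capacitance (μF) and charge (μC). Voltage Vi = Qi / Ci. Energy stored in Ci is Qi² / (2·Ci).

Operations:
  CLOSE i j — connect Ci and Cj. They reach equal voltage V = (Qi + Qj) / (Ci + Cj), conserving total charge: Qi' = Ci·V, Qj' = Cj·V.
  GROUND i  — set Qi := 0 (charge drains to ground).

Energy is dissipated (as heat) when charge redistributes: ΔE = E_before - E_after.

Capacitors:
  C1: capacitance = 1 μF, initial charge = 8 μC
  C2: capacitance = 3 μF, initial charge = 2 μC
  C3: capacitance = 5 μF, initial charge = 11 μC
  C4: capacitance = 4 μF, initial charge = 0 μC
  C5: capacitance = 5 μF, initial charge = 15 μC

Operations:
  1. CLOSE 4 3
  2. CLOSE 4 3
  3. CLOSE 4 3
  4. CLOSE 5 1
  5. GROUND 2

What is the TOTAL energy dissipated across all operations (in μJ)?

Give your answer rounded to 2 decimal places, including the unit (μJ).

Answer: 16.46 μJ

Derivation:
Initial: C1(1μF, Q=8μC, V=8.00V), C2(3μF, Q=2μC, V=0.67V), C3(5μF, Q=11μC, V=2.20V), C4(4μF, Q=0μC, V=0.00V), C5(5μF, Q=15μC, V=3.00V)
Op 1: CLOSE 4-3: Q_total=11.00, C_total=9.00, V=1.22; Q4=4.89, Q3=6.11; dissipated=5.378
Op 2: CLOSE 4-3: Q_total=11.00, C_total=9.00, V=1.22; Q4=4.89, Q3=6.11; dissipated=0.000
Op 3: CLOSE 4-3: Q_total=11.00, C_total=9.00, V=1.22; Q4=4.89, Q3=6.11; dissipated=0.000
Op 4: CLOSE 5-1: Q_total=23.00, C_total=6.00, V=3.83; Q5=19.17, Q1=3.83; dissipated=10.417
Op 5: GROUND 2: Q2=0; energy lost=0.667
Total dissipated: 16.461 μJ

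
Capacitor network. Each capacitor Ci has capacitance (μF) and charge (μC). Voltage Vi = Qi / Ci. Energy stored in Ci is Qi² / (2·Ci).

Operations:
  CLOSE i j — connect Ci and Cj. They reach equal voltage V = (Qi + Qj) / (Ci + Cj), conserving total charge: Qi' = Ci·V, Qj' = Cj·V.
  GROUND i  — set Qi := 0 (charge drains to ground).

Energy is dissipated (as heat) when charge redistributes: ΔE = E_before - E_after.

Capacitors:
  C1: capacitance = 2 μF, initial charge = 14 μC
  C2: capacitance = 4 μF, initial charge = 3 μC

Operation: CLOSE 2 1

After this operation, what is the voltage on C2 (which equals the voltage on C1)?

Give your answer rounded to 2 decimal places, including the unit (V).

Answer: 2.83 V

Derivation:
Initial: C1(2μF, Q=14μC, V=7.00V), C2(4μF, Q=3μC, V=0.75V)
Op 1: CLOSE 2-1: Q_total=17.00, C_total=6.00, V=2.83; Q2=11.33, Q1=5.67; dissipated=26.042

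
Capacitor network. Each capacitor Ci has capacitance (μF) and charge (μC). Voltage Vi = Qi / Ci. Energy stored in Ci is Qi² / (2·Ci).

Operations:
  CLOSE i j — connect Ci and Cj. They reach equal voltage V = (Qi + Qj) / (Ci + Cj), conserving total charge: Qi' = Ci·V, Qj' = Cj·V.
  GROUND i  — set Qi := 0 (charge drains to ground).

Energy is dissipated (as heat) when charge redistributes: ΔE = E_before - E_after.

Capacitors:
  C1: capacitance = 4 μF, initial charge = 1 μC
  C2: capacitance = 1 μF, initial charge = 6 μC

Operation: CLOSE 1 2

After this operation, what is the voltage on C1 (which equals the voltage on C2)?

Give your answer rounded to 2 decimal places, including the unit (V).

Answer: 1.40 V

Derivation:
Initial: C1(4μF, Q=1μC, V=0.25V), C2(1μF, Q=6μC, V=6.00V)
Op 1: CLOSE 1-2: Q_total=7.00, C_total=5.00, V=1.40; Q1=5.60, Q2=1.40; dissipated=13.225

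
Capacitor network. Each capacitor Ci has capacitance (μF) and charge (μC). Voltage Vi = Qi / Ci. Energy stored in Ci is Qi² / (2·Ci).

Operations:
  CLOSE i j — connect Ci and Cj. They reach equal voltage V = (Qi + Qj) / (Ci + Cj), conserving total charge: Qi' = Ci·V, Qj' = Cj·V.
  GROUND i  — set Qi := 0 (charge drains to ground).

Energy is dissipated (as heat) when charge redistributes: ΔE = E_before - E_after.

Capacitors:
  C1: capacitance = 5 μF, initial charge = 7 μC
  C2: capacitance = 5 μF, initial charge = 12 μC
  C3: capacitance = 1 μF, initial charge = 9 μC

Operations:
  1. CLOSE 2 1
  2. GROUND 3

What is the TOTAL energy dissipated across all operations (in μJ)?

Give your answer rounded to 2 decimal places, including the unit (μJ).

Initial: C1(5μF, Q=7μC, V=1.40V), C2(5μF, Q=12μC, V=2.40V), C3(1μF, Q=9μC, V=9.00V)
Op 1: CLOSE 2-1: Q_total=19.00, C_total=10.00, V=1.90; Q2=9.50, Q1=9.50; dissipated=1.250
Op 2: GROUND 3: Q3=0; energy lost=40.500
Total dissipated: 41.750 μJ

Answer: 41.75 μJ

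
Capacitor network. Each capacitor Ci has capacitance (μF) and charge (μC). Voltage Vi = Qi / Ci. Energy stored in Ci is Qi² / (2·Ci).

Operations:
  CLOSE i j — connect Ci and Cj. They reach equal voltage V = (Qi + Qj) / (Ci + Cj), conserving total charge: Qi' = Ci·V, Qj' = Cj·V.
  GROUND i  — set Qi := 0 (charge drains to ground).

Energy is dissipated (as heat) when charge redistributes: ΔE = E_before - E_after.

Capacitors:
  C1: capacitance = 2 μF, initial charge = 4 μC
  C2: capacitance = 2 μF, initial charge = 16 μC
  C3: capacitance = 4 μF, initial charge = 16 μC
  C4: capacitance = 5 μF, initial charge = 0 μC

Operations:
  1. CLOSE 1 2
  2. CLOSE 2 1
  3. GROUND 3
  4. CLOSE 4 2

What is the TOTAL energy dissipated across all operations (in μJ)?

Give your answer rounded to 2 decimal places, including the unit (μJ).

Answer: 67.86 μJ

Derivation:
Initial: C1(2μF, Q=4μC, V=2.00V), C2(2μF, Q=16μC, V=8.00V), C3(4μF, Q=16μC, V=4.00V), C4(5μF, Q=0μC, V=0.00V)
Op 1: CLOSE 1-2: Q_total=20.00, C_total=4.00, V=5.00; Q1=10.00, Q2=10.00; dissipated=18.000
Op 2: CLOSE 2-1: Q_total=20.00, C_total=4.00, V=5.00; Q2=10.00, Q1=10.00; dissipated=0.000
Op 3: GROUND 3: Q3=0; energy lost=32.000
Op 4: CLOSE 4-2: Q_total=10.00, C_total=7.00, V=1.43; Q4=7.14, Q2=2.86; dissipated=17.857
Total dissipated: 67.857 μJ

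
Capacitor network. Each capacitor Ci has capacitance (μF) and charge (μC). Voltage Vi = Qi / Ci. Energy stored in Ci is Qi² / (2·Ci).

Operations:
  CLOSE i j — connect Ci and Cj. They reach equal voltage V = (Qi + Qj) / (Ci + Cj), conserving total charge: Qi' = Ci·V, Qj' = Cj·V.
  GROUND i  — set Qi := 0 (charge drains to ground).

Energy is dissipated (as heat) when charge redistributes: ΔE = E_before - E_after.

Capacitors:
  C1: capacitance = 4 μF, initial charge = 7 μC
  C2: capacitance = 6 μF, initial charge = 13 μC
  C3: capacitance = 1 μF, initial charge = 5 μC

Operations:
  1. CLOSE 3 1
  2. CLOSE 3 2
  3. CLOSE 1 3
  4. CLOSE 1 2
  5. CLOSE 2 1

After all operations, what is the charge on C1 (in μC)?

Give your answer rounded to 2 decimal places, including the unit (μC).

Initial: C1(4μF, Q=7μC, V=1.75V), C2(6μF, Q=13μC, V=2.17V), C3(1μF, Q=5μC, V=5.00V)
Op 1: CLOSE 3-1: Q_total=12.00, C_total=5.00, V=2.40; Q3=2.40, Q1=9.60; dissipated=4.225
Op 2: CLOSE 3-2: Q_total=15.40, C_total=7.00, V=2.20; Q3=2.20, Q2=13.20; dissipated=0.023
Op 3: CLOSE 1-3: Q_total=11.80, C_total=5.00, V=2.36; Q1=9.44, Q3=2.36; dissipated=0.016
Op 4: CLOSE 1-2: Q_total=22.64, C_total=10.00, V=2.26; Q1=9.06, Q2=13.58; dissipated=0.031
Op 5: CLOSE 2-1: Q_total=22.64, C_total=10.00, V=2.26; Q2=13.58, Q1=9.06; dissipated=0.000
Final charges: Q1=9.06, Q2=13.58, Q3=2.36

Answer: 9.06 μC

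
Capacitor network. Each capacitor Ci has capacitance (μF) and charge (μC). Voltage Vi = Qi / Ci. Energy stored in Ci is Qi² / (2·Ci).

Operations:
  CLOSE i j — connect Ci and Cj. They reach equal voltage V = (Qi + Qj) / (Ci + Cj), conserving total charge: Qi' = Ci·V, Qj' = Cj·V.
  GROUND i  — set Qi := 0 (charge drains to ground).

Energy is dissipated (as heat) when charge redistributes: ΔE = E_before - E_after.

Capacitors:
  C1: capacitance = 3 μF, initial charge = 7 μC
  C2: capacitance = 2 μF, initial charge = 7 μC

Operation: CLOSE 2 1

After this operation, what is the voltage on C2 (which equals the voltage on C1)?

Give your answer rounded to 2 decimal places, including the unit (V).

Answer: 2.80 V

Derivation:
Initial: C1(3μF, Q=7μC, V=2.33V), C2(2μF, Q=7μC, V=3.50V)
Op 1: CLOSE 2-1: Q_total=14.00, C_total=5.00, V=2.80; Q2=5.60, Q1=8.40; dissipated=0.817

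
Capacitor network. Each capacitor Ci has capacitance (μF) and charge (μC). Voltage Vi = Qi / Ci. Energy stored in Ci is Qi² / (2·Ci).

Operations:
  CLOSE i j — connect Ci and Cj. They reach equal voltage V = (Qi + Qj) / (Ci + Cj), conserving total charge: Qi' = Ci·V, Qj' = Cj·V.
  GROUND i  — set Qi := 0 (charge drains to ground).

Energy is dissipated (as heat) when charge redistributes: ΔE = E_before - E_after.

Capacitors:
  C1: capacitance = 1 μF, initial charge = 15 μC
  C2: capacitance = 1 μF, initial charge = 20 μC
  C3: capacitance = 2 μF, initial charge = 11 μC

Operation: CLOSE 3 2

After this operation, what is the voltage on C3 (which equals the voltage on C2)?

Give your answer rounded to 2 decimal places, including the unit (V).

Answer: 10.33 V

Derivation:
Initial: C1(1μF, Q=15μC, V=15.00V), C2(1μF, Q=20μC, V=20.00V), C3(2μF, Q=11μC, V=5.50V)
Op 1: CLOSE 3-2: Q_total=31.00, C_total=3.00, V=10.33; Q3=20.67, Q2=10.33; dissipated=70.083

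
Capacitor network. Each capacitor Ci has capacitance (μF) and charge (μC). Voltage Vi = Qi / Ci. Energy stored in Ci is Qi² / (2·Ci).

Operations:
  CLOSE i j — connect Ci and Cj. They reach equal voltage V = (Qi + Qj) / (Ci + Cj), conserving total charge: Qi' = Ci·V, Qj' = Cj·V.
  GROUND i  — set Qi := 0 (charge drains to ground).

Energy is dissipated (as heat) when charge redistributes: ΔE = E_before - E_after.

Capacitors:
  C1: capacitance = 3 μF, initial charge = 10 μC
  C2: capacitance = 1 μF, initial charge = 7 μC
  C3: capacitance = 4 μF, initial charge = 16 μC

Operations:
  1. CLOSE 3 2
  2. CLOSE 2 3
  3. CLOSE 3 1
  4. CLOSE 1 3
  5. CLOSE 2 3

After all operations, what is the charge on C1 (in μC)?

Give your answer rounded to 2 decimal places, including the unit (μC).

Initial: C1(3μF, Q=10μC, V=3.33V), C2(1μF, Q=7μC, V=7.00V), C3(4μF, Q=16μC, V=4.00V)
Op 1: CLOSE 3-2: Q_total=23.00, C_total=5.00, V=4.60; Q3=18.40, Q2=4.60; dissipated=3.600
Op 2: CLOSE 2-3: Q_total=23.00, C_total=5.00, V=4.60; Q2=4.60, Q3=18.40; dissipated=0.000
Op 3: CLOSE 3-1: Q_total=28.40, C_total=7.00, V=4.06; Q3=16.23, Q1=12.17; dissipated=1.375
Op 4: CLOSE 1-3: Q_total=28.40, C_total=7.00, V=4.06; Q1=12.17, Q3=16.23; dissipated=0.000
Op 5: CLOSE 2-3: Q_total=20.83, C_total=5.00, V=4.17; Q2=4.17, Q3=16.66; dissipated=0.118
Final charges: Q1=12.17, Q2=4.17, Q3=16.66

Answer: 12.17 μC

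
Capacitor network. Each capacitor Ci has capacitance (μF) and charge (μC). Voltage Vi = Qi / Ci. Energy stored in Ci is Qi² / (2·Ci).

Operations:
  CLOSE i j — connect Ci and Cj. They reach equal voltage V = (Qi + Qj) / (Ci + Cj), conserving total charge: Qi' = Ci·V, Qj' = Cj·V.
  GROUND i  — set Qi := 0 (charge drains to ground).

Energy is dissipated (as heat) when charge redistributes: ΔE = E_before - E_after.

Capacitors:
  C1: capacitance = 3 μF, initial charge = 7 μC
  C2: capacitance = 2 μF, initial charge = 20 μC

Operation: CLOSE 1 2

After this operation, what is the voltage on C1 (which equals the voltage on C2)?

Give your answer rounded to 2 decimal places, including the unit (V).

Answer: 5.40 V

Derivation:
Initial: C1(3μF, Q=7μC, V=2.33V), C2(2μF, Q=20μC, V=10.00V)
Op 1: CLOSE 1-2: Q_total=27.00, C_total=5.00, V=5.40; Q1=16.20, Q2=10.80; dissipated=35.267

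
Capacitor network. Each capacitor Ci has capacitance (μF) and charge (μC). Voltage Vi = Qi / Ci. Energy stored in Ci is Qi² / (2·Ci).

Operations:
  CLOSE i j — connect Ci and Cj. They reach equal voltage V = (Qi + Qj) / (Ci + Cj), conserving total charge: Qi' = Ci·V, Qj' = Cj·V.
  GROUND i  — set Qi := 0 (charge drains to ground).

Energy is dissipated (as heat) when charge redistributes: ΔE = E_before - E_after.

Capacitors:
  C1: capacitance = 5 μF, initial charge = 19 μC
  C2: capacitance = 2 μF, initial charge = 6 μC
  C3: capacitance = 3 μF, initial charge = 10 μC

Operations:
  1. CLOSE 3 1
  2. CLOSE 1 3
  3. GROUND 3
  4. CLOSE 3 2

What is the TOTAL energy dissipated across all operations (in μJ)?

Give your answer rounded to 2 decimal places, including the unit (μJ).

Answer: 25.32 μJ

Derivation:
Initial: C1(5μF, Q=19μC, V=3.80V), C2(2μF, Q=6μC, V=3.00V), C3(3μF, Q=10μC, V=3.33V)
Op 1: CLOSE 3-1: Q_total=29.00, C_total=8.00, V=3.62; Q3=10.88, Q1=18.12; dissipated=0.204
Op 2: CLOSE 1-3: Q_total=29.00, C_total=8.00, V=3.62; Q1=18.12, Q3=10.88; dissipated=0.000
Op 3: GROUND 3: Q3=0; energy lost=19.711
Op 4: CLOSE 3-2: Q_total=6.00, C_total=5.00, V=1.20; Q3=3.60, Q2=2.40; dissipated=5.400
Total dissipated: 25.315 μJ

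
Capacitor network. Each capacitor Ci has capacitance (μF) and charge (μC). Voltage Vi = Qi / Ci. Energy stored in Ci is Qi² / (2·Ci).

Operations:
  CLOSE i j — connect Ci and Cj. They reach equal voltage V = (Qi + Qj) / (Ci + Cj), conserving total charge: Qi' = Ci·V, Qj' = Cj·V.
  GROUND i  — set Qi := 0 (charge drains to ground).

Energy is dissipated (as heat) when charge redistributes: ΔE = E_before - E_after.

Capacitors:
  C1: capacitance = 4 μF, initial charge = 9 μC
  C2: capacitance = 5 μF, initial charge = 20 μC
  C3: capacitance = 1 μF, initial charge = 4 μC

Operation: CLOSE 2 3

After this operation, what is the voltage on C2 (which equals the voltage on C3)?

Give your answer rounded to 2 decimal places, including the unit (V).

Initial: C1(4μF, Q=9μC, V=2.25V), C2(5μF, Q=20μC, V=4.00V), C3(1μF, Q=4μC, V=4.00V)
Op 1: CLOSE 2-3: Q_total=24.00, C_total=6.00, V=4.00; Q2=20.00, Q3=4.00; dissipated=0.000

Answer: 4.00 V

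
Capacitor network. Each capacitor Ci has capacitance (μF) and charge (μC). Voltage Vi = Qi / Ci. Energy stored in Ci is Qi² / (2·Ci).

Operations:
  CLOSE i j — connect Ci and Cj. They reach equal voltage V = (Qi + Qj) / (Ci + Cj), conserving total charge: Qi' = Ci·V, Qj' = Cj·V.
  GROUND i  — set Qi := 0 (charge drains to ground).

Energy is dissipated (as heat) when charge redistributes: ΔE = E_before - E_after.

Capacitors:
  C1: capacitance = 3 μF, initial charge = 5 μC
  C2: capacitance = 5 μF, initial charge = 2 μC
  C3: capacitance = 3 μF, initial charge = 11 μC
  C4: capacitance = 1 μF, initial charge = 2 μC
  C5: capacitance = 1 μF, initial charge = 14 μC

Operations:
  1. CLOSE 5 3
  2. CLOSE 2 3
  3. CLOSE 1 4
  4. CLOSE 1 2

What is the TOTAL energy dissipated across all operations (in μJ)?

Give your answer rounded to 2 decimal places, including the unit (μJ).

Initial: C1(3μF, Q=5μC, V=1.67V), C2(5μF, Q=2μC, V=0.40V), C3(3μF, Q=11μC, V=3.67V), C4(1μF, Q=2μC, V=2.00V), C5(1μF, Q=14μC, V=14.00V)
Op 1: CLOSE 5-3: Q_total=25.00, C_total=4.00, V=6.25; Q5=6.25, Q3=18.75; dissipated=40.042
Op 2: CLOSE 2-3: Q_total=20.75, C_total=8.00, V=2.59; Q2=12.97, Q3=7.78; dissipated=32.084
Op 3: CLOSE 1-4: Q_total=7.00, C_total=4.00, V=1.75; Q1=5.25, Q4=1.75; dissipated=0.042
Op 4: CLOSE 1-2: Q_total=18.22, C_total=8.00, V=2.28; Q1=6.83, Q2=11.39; dissipated=0.667
Total dissipated: 72.834 μJ

Answer: 72.83 μJ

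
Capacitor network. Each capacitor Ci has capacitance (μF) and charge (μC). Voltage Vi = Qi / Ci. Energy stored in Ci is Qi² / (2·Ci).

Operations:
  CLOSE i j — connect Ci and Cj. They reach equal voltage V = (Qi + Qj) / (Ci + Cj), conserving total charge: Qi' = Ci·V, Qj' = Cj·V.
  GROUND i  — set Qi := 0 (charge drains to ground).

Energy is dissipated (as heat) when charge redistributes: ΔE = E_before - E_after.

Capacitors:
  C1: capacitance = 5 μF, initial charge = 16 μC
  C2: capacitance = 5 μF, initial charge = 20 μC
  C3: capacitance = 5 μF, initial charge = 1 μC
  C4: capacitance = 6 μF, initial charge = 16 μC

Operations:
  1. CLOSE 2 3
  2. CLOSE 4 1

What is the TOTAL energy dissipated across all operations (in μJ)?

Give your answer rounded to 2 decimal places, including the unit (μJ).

Initial: C1(5μF, Q=16μC, V=3.20V), C2(5μF, Q=20μC, V=4.00V), C3(5μF, Q=1μC, V=0.20V), C4(6μF, Q=16μC, V=2.67V)
Op 1: CLOSE 2-3: Q_total=21.00, C_total=10.00, V=2.10; Q2=10.50, Q3=10.50; dissipated=18.050
Op 2: CLOSE 4-1: Q_total=32.00, C_total=11.00, V=2.91; Q4=17.45, Q1=14.55; dissipated=0.388
Total dissipated: 18.438 μJ

Answer: 18.44 μJ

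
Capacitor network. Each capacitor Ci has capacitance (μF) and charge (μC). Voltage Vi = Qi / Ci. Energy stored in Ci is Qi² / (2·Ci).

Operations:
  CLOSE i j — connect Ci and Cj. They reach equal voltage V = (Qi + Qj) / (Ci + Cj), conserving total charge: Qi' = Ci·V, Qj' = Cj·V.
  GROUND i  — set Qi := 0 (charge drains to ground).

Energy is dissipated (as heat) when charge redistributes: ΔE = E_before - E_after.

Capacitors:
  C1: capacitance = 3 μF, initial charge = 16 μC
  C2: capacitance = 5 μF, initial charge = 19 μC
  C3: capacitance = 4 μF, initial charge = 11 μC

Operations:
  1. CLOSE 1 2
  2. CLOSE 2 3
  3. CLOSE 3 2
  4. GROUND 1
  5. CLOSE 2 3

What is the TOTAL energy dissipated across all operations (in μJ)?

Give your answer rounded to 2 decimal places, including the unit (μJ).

Answer: 33.85 μJ

Derivation:
Initial: C1(3μF, Q=16μC, V=5.33V), C2(5μF, Q=19μC, V=3.80V), C3(4μF, Q=11μC, V=2.75V)
Op 1: CLOSE 1-2: Q_total=35.00, C_total=8.00, V=4.38; Q1=13.12, Q2=21.88; dissipated=2.204
Op 2: CLOSE 2-3: Q_total=32.88, C_total=9.00, V=3.65; Q2=18.26, Q3=14.61; dissipated=2.934
Op 3: CLOSE 3-2: Q_total=32.88, C_total=9.00, V=3.65; Q3=14.61, Q2=18.26; dissipated=0.000
Op 4: GROUND 1: Q1=0; energy lost=28.711
Op 5: CLOSE 2-3: Q_total=32.88, C_total=9.00, V=3.65; Q2=18.26, Q3=14.61; dissipated=0.000
Total dissipated: 33.849 μJ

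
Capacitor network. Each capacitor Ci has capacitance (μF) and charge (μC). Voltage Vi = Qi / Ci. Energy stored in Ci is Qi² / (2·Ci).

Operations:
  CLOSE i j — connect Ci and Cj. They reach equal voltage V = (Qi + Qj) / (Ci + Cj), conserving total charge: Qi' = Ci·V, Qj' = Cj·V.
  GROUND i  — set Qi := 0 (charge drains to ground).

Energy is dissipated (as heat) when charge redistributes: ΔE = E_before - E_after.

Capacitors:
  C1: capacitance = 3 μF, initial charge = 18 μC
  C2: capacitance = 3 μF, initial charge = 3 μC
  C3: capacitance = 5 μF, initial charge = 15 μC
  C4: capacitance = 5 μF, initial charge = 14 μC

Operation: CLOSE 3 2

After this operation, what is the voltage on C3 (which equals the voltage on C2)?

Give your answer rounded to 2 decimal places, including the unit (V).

Initial: C1(3μF, Q=18μC, V=6.00V), C2(3μF, Q=3μC, V=1.00V), C3(5μF, Q=15μC, V=3.00V), C4(5μF, Q=14μC, V=2.80V)
Op 1: CLOSE 3-2: Q_total=18.00, C_total=8.00, V=2.25; Q3=11.25, Q2=6.75; dissipated=3.750

Answer: 2.25 V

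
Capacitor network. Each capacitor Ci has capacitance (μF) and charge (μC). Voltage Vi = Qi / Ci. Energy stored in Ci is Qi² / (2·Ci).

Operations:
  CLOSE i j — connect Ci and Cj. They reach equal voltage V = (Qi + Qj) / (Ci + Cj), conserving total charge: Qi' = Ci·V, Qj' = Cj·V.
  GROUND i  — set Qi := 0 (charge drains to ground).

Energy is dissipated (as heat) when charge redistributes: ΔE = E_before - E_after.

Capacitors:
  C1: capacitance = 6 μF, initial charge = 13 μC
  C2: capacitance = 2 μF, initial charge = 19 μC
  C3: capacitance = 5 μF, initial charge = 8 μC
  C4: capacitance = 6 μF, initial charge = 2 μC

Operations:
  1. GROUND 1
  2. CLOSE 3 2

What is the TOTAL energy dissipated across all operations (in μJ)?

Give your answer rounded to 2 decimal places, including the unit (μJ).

Answer: 58.66 μJ

Derivation:
Initial: C1(6μF, Q=13μC, V=2.17V), C2(2μF, Q=19μC, V=9.50V), C3(5μF, Q=8μC, V=1.60V), C4(6μF, Q=2μC, V=0.33V)
Op 1: GROUND 1: Q1=0; energy lost=14.083
Op 2: CLOSE 3-2: Q_total=27.00, C_total=7.00, V=3.86; Q3=19.29, Q2=7.71; dissipated=44.579
Total dissipated: 58.662 μJ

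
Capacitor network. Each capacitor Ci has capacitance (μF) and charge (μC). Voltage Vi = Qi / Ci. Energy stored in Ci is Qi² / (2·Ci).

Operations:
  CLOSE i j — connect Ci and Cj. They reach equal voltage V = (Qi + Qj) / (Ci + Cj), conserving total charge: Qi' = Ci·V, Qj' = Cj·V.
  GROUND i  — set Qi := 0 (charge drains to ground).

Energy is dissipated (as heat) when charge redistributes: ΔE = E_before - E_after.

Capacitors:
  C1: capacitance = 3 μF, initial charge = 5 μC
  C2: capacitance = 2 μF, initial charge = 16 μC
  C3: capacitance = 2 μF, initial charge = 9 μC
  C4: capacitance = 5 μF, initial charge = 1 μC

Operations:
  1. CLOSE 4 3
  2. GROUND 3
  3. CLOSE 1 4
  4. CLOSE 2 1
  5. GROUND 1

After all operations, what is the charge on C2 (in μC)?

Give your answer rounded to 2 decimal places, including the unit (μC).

Initial: C1(3μF, Q=5μC, V=1.67V), C2(2μF, Q=16μC, V=8.00V), C3(2μF, Q=9μC, V=4.50V), C4(5μF, Q=1μC, V=0.20V)
Op 1: CLOSE 4-3: Q_total=10.00, C_total=7.00, V=1.43; Q4=7.14, Q3=2.86; dissipated=13.207
Op 2: GROUND 3: Q3=0; energy lost=2.041
Op 3: CLOSE 1-4: Q_total=12.14, C_total=8.00, V=1.52; Q1=4.55, Q4=7.59; dissipated=0.053
Op 4: CLOSE 2-1: Q_total=20.55, C_total=5.00, V=4.11; Q2=8.22, Q1=12.33; dissipated=25.211
Op 5: GROUND 1: Q1=0; energy lost=25.347
Final charges: Q1=0.00, Q2=8.22, Q3=0.00, Q4=7.59

Answer: 8.22 μC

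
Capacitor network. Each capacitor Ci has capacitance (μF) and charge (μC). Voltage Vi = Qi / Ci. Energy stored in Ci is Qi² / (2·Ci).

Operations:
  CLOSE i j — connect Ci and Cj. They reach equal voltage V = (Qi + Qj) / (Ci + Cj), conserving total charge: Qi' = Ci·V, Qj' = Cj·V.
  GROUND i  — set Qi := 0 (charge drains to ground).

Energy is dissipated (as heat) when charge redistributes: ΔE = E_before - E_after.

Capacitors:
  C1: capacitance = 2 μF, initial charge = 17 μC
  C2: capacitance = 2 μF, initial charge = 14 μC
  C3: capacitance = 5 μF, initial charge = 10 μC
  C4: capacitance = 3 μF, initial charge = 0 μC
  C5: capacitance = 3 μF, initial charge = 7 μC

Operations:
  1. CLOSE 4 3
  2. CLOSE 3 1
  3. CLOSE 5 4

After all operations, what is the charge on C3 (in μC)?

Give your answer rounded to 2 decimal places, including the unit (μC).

Initial: C1(2μF, Q=17μC, V=8.50V), C2(2μF, Q=14μC, V=7.00V), C3(5μF, Q=10μC, V=2.00V), C4(3μF, Q=0μC, V=0.00V), C5(3μF, Q=7μC, V=2.33V)
Op 1: CLOSE 4-3: Q_total=10.00, C_total=8.00, V=1.25; Q4=3.75, Q3=6.25; dissipated=3.750
Op 2: CLOSE 3-1: Q_total=23.25, C_total=7.00, V=3.32; Q3=16.61, Q1=6.64; dissipated=37.545
Op 3: CLOSE 5-4: Q_total=10.75, C_total=6.00, V=1.79; Q5=5.38, Q4=5.38; dissipated=0.880
Final charges: Q1=6.64, Q2=14.00, Q3=16.61, Q4=5.38, Q5=5.38

Answer: 16.61 μC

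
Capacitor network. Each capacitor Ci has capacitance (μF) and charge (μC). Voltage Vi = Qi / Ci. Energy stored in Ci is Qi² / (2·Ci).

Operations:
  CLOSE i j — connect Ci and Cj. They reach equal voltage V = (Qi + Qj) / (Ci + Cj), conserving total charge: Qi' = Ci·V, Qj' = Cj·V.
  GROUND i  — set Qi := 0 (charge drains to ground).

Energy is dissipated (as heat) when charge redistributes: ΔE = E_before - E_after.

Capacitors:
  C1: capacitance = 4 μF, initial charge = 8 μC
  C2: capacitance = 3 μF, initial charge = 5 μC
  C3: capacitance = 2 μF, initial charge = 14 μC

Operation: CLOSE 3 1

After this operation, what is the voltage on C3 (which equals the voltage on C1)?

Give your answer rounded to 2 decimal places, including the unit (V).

Initial: C1(4μF, Q=8μC, V=2.00V), C2(3μF, Q=5μC, V=1.67V), C3(2μF, Q=14μC, V=7.00V)
Op 1: CLOSE 3-1: Q_total=22.00, C_total=6.00, V=3.67; Q3=7.33, Q1=14.67; dissipated=16.667

Answer: 3.67 V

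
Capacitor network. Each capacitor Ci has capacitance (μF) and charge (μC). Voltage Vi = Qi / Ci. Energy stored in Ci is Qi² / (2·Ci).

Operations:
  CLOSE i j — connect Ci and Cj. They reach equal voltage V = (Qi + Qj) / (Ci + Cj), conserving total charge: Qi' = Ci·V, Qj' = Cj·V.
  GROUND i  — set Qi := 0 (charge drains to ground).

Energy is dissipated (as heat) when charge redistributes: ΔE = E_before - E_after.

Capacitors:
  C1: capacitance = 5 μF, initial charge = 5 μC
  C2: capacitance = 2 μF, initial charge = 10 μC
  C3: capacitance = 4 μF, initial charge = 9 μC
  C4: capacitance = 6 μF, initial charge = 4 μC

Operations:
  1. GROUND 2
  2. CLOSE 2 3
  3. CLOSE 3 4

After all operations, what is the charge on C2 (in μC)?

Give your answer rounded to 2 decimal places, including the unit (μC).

Initial: C1(5μF, Q=5μC, V=1.00V), C2(2μF, Q=10μC, V=5.00V), C3(4μF, Q=9μC, V=2.25V), C4(6μF, Q=4μC, V=0.67V)
Op 1: GROUND 2: Q2=0; energy lost=25.000
Op 2: CLOSE 2-3: Q_total=9.00, C_total=6.00, V=1.50; Q2=3.00, Q3=6.00; dissipated=3.375
Op 3: CLOSE 3-4: Q_total=10.00, C_total=10.00, V=1.00; Q3=4.00, Q4=6.00; dissipated=0.833
Final charges: Q1=5.00, Q2=3.00, Q3=4.00, Q4=6.00

Answer: 3.00 μC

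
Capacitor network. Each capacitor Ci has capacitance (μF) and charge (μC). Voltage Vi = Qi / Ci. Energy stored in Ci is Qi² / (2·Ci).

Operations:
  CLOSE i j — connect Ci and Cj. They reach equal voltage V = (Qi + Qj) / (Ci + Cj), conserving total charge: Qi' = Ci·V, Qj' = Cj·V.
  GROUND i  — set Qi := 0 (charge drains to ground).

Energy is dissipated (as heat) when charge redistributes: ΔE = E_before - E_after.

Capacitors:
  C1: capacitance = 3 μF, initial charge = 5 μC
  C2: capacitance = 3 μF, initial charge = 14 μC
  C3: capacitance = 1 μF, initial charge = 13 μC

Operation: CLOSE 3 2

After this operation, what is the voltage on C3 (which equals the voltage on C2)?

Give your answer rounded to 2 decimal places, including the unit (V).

Initial: C1(3μF, Q=5μC, V=1.67V), C2(3μF, Q=14μC, V=4.67V), C3(1μF, Q=13μC, V=13.00V)
Op 1: CLOSE 3-2: Q_total=27.00, C_total=4.00, V=6.75; Q3=6.75, Q2=20.25; dissipated=26.042

Answer: 6.75 V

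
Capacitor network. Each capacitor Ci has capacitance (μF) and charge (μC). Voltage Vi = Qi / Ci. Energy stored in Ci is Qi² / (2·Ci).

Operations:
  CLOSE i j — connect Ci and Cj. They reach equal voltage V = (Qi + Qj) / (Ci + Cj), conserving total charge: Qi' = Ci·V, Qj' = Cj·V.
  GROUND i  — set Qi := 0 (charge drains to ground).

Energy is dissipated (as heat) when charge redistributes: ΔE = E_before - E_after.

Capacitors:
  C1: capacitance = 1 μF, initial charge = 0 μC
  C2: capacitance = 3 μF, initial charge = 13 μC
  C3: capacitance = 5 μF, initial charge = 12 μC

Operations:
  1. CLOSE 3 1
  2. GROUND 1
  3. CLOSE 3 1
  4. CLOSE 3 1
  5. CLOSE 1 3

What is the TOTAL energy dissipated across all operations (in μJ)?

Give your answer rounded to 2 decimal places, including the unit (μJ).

Initial: C1(1μF, Q=0μC, V=0.00V), C2(3μF, Q=13μC, V=4.33V), C3(5μF, Q=12μC, V=2.40V)
Op 1: CLOSE 3-1: Q_total=12.00, C_total=6.00, V=2.00; Q3=10.00, Q1=2.00; dissipated=2.400
Op 2: GROUND 1: Q1=0; energy lost=2.000
Op 3: CLOSE 3-1: Q_total=10.00, C_total=6.00, V=1.67; Q3=8.33, Q1=1.67; dissipated=1.667
Op 4: CLOSE 3-1: Q_total=10.00, C_total=6.00, V=1.67; Q3=8.33, Q1=1.67; dissipated=0.000
Op 5: CLOSE 1-3: Q_total=10.00, C_total=6.00, V=1.67; Q1=1.67, Q3=8.33; dissipated=0.000
Total dissipated: 6.067 μJ

Answer: 6.07 μJ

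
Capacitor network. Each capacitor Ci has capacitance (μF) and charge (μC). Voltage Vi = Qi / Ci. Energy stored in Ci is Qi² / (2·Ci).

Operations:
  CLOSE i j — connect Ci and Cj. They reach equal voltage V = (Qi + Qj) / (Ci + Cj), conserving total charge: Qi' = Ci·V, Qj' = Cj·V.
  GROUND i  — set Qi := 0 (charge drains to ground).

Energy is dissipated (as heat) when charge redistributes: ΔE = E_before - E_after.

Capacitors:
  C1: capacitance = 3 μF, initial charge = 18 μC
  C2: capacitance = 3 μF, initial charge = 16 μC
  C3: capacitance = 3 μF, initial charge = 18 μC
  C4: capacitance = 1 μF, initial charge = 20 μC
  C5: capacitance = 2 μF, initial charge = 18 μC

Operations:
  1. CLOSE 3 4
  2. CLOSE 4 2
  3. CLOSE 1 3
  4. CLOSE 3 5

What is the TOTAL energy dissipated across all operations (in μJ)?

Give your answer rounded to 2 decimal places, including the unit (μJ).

Answer: 90.14 μJ

Derivation:
Initial: C1(3μF, Q=18μC, V=6.00V), C2(3μF, Q=16μC, V=5.33V), C3(3μF, Q=18μC, V=6.00V), C4(1μF, Q=20μC, V=20.00V), C5(2μF, Q=18μC, V=9.00V)
Op 1: CLOSE 3-4: Q_total=38.00, C_total=4.00, V=9.50; Q3=28.50, Q4=9.50; dissipated=73.500
Op 2: CLOSE 4-2: Q_total=25.50, C_total=4.00, V=6.38; Q4=6.38, Q2=19.12; dissipated=6.510
Op 3: CLOSE 1-3: Q_total=46.50, C_total=6.00, V=7.75; Q1=23.25, Q3=23.25; dissipated=9.188
Op 4: CLOSE 3-5: Q_total=41.25, C_total=5.00, V=8.25; Q3=24.75, Q5=16.50; dissipated=0.938
Total dissipated: 90.135 μJ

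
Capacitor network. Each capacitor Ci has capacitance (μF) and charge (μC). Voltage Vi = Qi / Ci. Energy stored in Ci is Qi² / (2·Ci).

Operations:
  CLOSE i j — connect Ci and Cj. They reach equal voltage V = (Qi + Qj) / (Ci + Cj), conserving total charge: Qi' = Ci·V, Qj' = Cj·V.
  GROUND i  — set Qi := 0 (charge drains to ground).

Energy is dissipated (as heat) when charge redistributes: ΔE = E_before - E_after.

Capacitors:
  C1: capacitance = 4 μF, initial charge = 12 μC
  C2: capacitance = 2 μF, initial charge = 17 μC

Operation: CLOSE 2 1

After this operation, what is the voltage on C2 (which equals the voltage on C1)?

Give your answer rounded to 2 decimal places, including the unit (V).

Answer: 4.83 V

Derivation:
Initial: C1(4μF, Q=12μC, V=3.00V), C2(2μF, Q=17μC, V=8.50V)
Op 1: CLOSE 2-1: Q_total=29.00, C_total=6.00, V=4.83; Q2=9.67, Q1=19.33; dissipated=20.167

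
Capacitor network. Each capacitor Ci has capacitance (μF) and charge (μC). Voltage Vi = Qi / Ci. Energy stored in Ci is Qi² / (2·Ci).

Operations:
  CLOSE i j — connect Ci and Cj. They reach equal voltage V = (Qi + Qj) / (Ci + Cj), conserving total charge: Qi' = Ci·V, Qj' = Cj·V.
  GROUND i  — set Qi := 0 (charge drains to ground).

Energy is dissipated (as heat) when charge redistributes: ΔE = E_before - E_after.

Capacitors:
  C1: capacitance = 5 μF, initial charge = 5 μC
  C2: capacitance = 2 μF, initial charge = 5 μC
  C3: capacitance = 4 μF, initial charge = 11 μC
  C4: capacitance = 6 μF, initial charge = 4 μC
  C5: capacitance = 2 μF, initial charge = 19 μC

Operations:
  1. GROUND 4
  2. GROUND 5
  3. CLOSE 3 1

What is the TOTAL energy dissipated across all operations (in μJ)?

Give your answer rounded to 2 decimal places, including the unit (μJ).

Answer: 94.99 μJ

Derivation:
Initial: C1(5μF, Q=5μC, V=1.00V), C2(2μF, Q=5μC, V=2.50V), C3(4μF, Q=11μC, V=2.75V), C4(6μF, Q=4μC, V=0.67V), C5(2μF, Q=19μC, V=9.50V)
Op 1: GROUND 4: Q4=0; energy lost=1.333
Op 2: GROUND 5: Q5=0; energy lost=90.250
Op 3: CLOSE 3-1: Q_total=16.00, C_total=9.00, V=1.78; Q3=7.11, Q1=8.89; dissipated=3.403
Total dissipated: 94.986 μJ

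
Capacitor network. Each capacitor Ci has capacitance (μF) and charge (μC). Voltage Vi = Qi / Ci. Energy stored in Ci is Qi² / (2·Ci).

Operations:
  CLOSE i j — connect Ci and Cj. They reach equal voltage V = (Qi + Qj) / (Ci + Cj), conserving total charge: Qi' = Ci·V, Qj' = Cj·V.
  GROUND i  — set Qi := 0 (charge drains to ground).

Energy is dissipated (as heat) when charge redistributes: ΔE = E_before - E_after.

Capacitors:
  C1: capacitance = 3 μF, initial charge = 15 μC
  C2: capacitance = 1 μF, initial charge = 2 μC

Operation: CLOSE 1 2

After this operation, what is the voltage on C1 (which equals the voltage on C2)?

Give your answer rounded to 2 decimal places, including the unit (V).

Initial: C1(3μF, Q=15μC, V=5.00V), C2(1μF, Q=2μC, V=2.00V)
Op 1: CLOSE 1-2: Q_total=17.00, C_total=4.00, V=4.25; Q1=12.75, Q2=4.25; dissipated=3.375

Answer: 4.25 V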